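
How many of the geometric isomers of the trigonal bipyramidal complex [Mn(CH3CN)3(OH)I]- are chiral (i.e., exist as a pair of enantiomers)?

Systematic placement gives 4 geometric isomers: OH equatorial, I equatorial; OH equatorial, I axial; OH axial, I equatorial; OH axial, I axial.
Each arrangement has an internal mirror plane or centre of symmetry, so none is chiral.

0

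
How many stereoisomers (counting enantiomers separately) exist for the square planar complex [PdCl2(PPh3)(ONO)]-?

2

In a square planar complex each vertex has one trans partner and two cis neighbours.
There are 2 geometric isomers: Cl cis; Cl trans.
Each arrangement has an internal mirror plane or centre of symmetry, so none is chiral.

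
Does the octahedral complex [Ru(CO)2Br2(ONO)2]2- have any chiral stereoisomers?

The six octahedral sites form three mutually perpendicular trans pairs.
Working through the distinct placements yields 5 geometric isomers: CO trans, Br trans, ONO trans; CO cis, Br trans, ONO cis; CO cis, Br cis, ONO trans; CO cis, Br cis, ONO cis (chiral); CO trans, Br cis, ONO cis.
One of these lacks any improper symmetry element and so occurs as an enantiomeric pair, giving 5 + 1 = 6 stereoisomers in total.

yes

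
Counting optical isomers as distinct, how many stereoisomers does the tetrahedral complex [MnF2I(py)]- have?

All four vertices of a tetrahedron are equivalent and mutually adjacent, so cis/trans isomerism cannot arise.
Only one geometric arrangement is possible.

1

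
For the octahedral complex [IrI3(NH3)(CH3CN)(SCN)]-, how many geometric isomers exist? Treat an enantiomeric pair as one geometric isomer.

In an octahedral complex each vertex has one trans partner and four cis neighbours.
Working through the distinct placements yields 4 geometric isomers: I mer (3 arrangements); I fac (chiral).

4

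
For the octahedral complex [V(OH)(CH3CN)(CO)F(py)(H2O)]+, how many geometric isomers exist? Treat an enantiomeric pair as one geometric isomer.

15

Placing the ligands in turn and identifying arrangements related by rotation or reflection leaves 15 distinct geometric isomers.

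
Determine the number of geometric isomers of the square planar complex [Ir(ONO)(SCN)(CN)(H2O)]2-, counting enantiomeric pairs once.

3

A square has two trans pairs of vertices; adjacent vertices are cis.
Working through the distinct placements yields 3 geometric isomers: (CN/ONO trans, H2O/SCN trans); (CN/SCN trans, H2O/ONO trans); (CN/H2O trans, ONO/SCN trans).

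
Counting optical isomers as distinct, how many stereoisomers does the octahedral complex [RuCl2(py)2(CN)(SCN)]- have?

8

In an octahedral complex each vertex has one trans partner and four cis neighbours.
Systematic placement gives 6 geometric isomers: Cl cis, py trans; Cl cis, py cis (3 arrangements, 2 chiral); Cl trans, py trans; Cl trans, py cis.
Of these, 2 lack any improper symmetry element and so occur as enantiomeric pairs, giving 6 + 2 = 8 stereoisomers in total.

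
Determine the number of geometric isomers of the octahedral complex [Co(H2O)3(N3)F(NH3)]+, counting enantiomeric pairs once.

There are 4 geometric isomers: H2O mer (3 arrangements); H2O fac (chiral).

4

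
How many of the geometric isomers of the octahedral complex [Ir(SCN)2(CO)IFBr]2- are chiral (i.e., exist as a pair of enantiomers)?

6

Systematic enumeration (placing each ligand type in turn and discarding arrangements equivalent by rotation or reflection) gives 9 geometric isomers.
Of these, 6 lack any improper symmetry element and so occur as enantiomeric pairs, giving 9 + 6 = 15 stereoisomers in total.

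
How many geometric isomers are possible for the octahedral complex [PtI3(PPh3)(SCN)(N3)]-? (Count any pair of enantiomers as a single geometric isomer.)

4

An octahedron has six vertices in three trans pairs; every non-trans pair is cis.
Working through the distinct placements yields 4 geometric isomers: I mer (3 arrangements); I fac (chiral).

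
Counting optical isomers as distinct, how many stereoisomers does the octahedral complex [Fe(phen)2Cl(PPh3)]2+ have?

3

Each phen is bidentate and must span two cis positions.
Systematic placement gives 2 geometric isomers: Cl and PPh3 mutually trans; Cl and PPh3 mutually cis (chiral).
One of these lacks any improper symmetry element and so occurs as an enantiomeric pair, giving 2 + 1 = 3 stereoisomers in total.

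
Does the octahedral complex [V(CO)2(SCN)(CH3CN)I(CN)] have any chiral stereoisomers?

yes

In an octahedral complex each vertex has one trans partner and four cis neighbours.
Systematic enumeration (placing each ligand type in turn and discarding arrangements equivalent by rotation or reflection) gives 9 geometric isomers.
Of these, 6 lack any improper symmetry element and so occur as enantiomeric pairs, giving 9 + 6 = 15 stereoisomers in total.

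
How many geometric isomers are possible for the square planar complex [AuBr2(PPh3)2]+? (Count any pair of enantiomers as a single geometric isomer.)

In a square planar complex each vertex has one trans partner and two cis neighbours.
The distinct arrangements are (2 in all): Br cis; Br trans.

2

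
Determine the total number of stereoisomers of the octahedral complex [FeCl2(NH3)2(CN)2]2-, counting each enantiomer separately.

The distinct arrangements are (5 in all): Cl trans, NH3 trans, CN trans; Cl cis, NH3 cis, CN trans; Cl cis, NH3 trans, CN cis; Cl cis, NH3 cis, CN cis (chiral); Cl trans, NH3 cis, CN cis.
One of these lacks any improper symmetry element and so occurs as an enantiomeric pair, giving 5 + 1 = 6 stereoisomers in total.

6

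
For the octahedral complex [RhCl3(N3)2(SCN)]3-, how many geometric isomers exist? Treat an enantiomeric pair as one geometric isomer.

The distinct arrangements are (3 in all): Cl mer, N3 cis; Cl mer, N3 trans; Cl fac, N3 cis.

3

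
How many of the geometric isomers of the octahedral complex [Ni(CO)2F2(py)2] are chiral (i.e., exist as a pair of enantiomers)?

An octahedron has six vertices in three trans pairs; every non-trans pair is cis.
Systematic placement gives 5 geometric isomers: CO trans, F trans, py trans; CO trans, F cis, py cis; CO cis, F cis, py trans; CO cis, F cis, py cis (chiral); CO cis, F trans, py cis.
One of these lacks any improper symmetry element and so occurs as an enantiomeric pair, giving 5 + 1 = 6 stereoisomers in total.

1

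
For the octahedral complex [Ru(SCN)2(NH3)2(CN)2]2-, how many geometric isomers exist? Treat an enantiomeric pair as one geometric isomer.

Systematic placement gives 5 geometric isomers: SCN trans, NH3 trans, CN trans; SCN cis, NH3 cis, CN trans; SCN trans, NH3 cis, CN cis; SCN cis, NH3 cis, CN cis (chiral); SCN cis, NH3 trans, CN cis.

5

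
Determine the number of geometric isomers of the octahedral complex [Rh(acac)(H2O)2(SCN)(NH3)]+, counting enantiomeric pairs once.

4

The six octahedral sites form three mutually perpendicular trans pairs.
Each acac is bidentate and must span two cis positions.
The distinct arrangements are (4 in all): H2O trans; H2O cis (3 arrangements, 2 chiral).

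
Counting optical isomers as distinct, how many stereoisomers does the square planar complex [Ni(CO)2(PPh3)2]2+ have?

2

Working through the distinct placements yields 2 geometric isomers: CO cis; CO trans.
Each arrangement has an internal mirror plane or centre of symmetry, so none is chiral.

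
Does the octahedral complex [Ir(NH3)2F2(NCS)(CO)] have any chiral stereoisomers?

yes

The distinct arrangements are (6 in all): NH3 trans, F cis; NH3 cis, F cis (3 arrangements, 2 chiral); NH3 trans, F trans; NH3 cis, F trans.
Of these, 2 lack any improper symmetry element and so occur as enantiomeric pairs, giving 6 + 2 = 8 stereoisomers in total.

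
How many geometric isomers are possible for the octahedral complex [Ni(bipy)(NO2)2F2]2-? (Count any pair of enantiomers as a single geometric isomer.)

3

The six octahedral sites form three mutually perpendicular trans pairs.
Each bipy is bidentate and must span two cis positions.
The distinct arrangements are (3 in all): NO2 cis, F trans; NO2 cis, F cis (chiral); NO2 trans, F cis.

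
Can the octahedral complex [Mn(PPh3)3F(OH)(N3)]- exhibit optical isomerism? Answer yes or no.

Systematic placement gives 4 geometric isomers: PPh3 mer (3 arrangements); PPh3 fac (chiral).
One of these lacks any improper symmetry element and so occurs as an enantiomeric pair, giving 4 + 1 = 5 stereoisomers in total.

yes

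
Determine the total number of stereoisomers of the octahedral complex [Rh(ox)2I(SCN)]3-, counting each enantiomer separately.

3

Each ox is bidentate and must span two cis positions.
Systematic placement gives 2 geometric isomers: I and SCN mutually trans; I and SCN mutually cis (chiral).
One of these lacks any improper symmetry element and so occurs as an enantiomeric pair, giving 2 + 1 = 3 stereoisomers in total.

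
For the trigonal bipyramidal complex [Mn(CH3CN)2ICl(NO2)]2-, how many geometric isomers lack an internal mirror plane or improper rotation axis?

A trigonal bipyramid has two axial and three equatorial sites, which are chemically inequivalent.
Placing the ligands in turn and identifying arrangements related by rotation or reflection leaves 7 distinct geometric isomers.
Of these, 3 lack any improper symmetry element and so occur as enantiomeric pairs, giving 7 + 3 = 10 stereoisomers in total.

3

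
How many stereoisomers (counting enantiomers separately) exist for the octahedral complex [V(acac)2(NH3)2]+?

3

An octahedron has six vertices in three trans pairs; every non-trans pair is cis.
Each acac is bidentate and must span two cis positions.
Systematic placement gives 2 geometric isomers: NH3 trans; NH3 cis (chiral).
One of these lacks any improper symmetry element and so occurs as an enantiomeric pair, giving 2 + 1 = 3 stereoisomers in total.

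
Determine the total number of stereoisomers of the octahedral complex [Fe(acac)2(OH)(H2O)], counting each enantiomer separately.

3

An octahedron has six vertices in three trans pairs; every non-trans pair is cis.
Each acac is bidentate and must span two cis positions.
Working through the distinct placements yields 2 geometric isomers: OH and H2O mutually trans; OH and H2O mutually cis (chiral).
One of these lacks any improper symmetry element and so occurs as an enantiomeric pair, giving 2 + 1 = 3 stereoisomers in total.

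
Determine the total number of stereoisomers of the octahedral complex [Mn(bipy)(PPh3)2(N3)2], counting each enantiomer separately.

An octahedron has six vertices in three trans pairs; every non-trans pair is cis.
Each bipy is bidentate and must span two cis positions.
The distinct arrangements are (3 in all): PPh3 cis, N3 trans; PPh3 cis, N3 cis (chiral); PPh3 trans, N3 cis.
One of these lacks any improper symmetry element and so occurs as an enantiomeric pair, giving 3 + 1 = 4 stereoisomers in total.

4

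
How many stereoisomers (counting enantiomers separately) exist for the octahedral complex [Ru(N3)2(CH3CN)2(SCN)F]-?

8

Systematic placement gives 6 geometric isomers: N3 cis, CH3CN trans; N3 trans, CH3CN trans; N3 cis, CH3CN cis (3 arrangements, 2 chiral); N3 trans, CH3CN cis.
Of these, 2 lack any improper symmetry element and so occur as enantiomeric pairs, giving 6 + 2 = 8 stereoisomers in total.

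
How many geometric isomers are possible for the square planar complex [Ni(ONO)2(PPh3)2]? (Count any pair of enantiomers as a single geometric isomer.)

A square has two trans pairs of vertices; adjacent vertices are cis.
Working through the distinct placements yields 2 geometric isomers: ONO cis; ONO trans.

2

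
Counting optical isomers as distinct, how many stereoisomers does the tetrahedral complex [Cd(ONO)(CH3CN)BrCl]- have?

2

All four vertices of a tetrahedron are equivalent and mutually adjacent, so cis/trans isomerism cannot arise.
Only one geometric arrangement is possible; it has no improper symmetry element, so it exists as a pair of enantiomers (2 stereoisomers).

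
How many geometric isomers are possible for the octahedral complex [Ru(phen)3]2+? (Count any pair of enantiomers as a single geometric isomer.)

Each phen is bidentate and must span two cis positions.
Only one geometric arrangement is possible; it has no improper symmetry element, so it exists as a pair of enantiomers (2 stereoisomers).

1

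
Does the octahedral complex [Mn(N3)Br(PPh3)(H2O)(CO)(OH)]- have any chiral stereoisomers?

yes

The six octahedral sites form three mutually perpendicular trans pairs.
Placing the ligands in turn and identifying arrangements related by rotation or reflection leaves 15 distinct geometric isomers.
Of these, 15 lack any improper symmetry element and so occur as enantiomeric pairs, giving 15 + 15 = 30 stereoisomers in total.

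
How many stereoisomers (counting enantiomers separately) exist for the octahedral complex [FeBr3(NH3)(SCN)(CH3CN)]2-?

In an octahedral complex each vertex has one trans partner and four cis neighbours.
Systematic placement gives 4 geometric isomers: Br mer (3 arrangements); Br fac (chiral).
One of these lacks any improper symmetry element and so occurs as an enantiomeric pair, giving 4 + 1 = 5 stereoisomers in total.

5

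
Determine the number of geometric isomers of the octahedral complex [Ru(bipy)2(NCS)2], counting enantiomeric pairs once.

2

Each bipy is bidentate and must span two cis positions.
Working through the distinct placements yields 2 geometric isomers: NCS trans; NCS cis (chiral).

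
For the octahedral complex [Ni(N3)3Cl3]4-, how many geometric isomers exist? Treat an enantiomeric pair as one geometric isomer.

2

In an octahedral complex each vertex has one trans partner and four cis neighbours.
Working through the distinct placements yields 2 geometric isomers: N3 mer; N3 fac.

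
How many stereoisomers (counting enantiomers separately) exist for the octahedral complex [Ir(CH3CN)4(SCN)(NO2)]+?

In an octahedral complex each vertex has one trans partner and four cis neighbours.
Systematic placement gives 2 geometric isomers: SCN and NO2 mutually trans; SCN and NO2 mutually cis.
Each arrangement has an internal mirror plane or centre of symmetry, so none is chiral.

2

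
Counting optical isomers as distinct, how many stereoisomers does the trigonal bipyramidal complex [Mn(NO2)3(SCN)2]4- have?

3

In a trigonal bipyramid the two axial positions differ from the three equatorial ones.
Systematic placement gives 3 geometric isomers: SCN both equatorial; SCN one axial, one equatorial; SCN both axial.
Each arrangement has an internal mirror plane or centre of symmetry, so none is chiral.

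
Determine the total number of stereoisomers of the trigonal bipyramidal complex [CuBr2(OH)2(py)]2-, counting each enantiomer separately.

In a trigonal bipyramid the two axial positions differ from the three equatorial ones.
Placing the ligands in turn and identifying arrangements related by rotation or reflection leaves 5 distinct geometric isomers.
One of these lacks any improper symmetry element and so occurs as an enantiomeric pair, giving 5 + 1 = 6 stereoisomers in total.

6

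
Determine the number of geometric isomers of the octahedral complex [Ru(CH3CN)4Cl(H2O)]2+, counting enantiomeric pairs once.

2

The six octahedral sites form three mutually perpendicular trans pairs.
There are 2 geometric isomers: Cl and H2O mutually trans; Cl and H2O mutually cis.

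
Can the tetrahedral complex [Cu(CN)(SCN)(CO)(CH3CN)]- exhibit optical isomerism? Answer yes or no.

yes

All four vertices of a tetrahedron are equivalent and mutually adjacent, so cis/trans isomerism cannot arise.
Only one geometric arrangement is possible; it has no improper symmetry element, so it exists as a pair of enantiomers (2 stereoisomers).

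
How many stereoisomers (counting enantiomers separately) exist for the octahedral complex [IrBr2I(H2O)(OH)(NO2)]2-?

Systematic enumeration (placing each ligand type in turn and discarding arrangements equivalent by rotation or reflection) gives 9 geometric isomers.
Of these, 6 lack any improper symmetry element and so occur as enantiomeric pairs, giving 9 + 6 = 15 stereoisomers in total.

15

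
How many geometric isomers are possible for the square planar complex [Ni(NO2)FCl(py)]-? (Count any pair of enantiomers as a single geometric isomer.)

A square has two trans pairs of vertices; adjacent vertices are cis.
The distinct arrangements are (3 in all): (Cl/NO2 trans, F/py trans); (Cl/py trans, F/NO2 trans); (Cl/F trans, NO2/py trans).

3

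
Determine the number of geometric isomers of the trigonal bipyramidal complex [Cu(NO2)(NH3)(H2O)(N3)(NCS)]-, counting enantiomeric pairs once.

A trigonal bipyramid has two axial and three equatorial sites, which are chemically inequivalent.
Exhaustive case analysis gives 10 geometric isomers.

10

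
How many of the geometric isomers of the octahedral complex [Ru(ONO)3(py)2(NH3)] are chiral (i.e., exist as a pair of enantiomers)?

An octahedron has six vertices in three trans pairs; every non-trans pair is cis.
There are 3 geometric isomers: ONO mer, py trans; ONO fac, py cis; ONO mer, py cis.
Each arrangement has an internal mirror plane or centre of symmetry, so none is chiral.

0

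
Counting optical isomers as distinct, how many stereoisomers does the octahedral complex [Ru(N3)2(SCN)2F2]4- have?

6

There are 5 geometric isomers: N3 trans, SCN trans, F trans; N3 cis, SCN cis, F trans; N3 cis, SCN trans, F cis; N3 cis, SCN cis, F cis (chiral); N3 trans, SCN cis, F cis.
One of these lacks any improper symmetry element and so occurs as an enantiomeric pair, giving 5 + 1 = 6 stereoisomers in total.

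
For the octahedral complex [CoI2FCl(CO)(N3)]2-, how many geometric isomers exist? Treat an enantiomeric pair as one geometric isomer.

In an octahedral complex each vertex has one trans partner and four cis neighbours.
Exhaustive case analysis gives 9 geometric isomers.

9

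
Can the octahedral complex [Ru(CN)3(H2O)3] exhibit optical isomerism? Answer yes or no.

The six octahedral sites form three mutually perpendicular trans pairs.
The distinct arrangements are (2 in all): CN mer; CN fac.
Each arrangement has an internal mirror plane or centre of symmetry, so none is chiral.

no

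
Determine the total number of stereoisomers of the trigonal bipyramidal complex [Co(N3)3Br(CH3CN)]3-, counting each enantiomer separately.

4

A trigonal bipyramid has two axial and three equatorial sites, which are chemically inequivalent.
The distinct arrangements are (4 in all): Br axial, CH3CN axial; Br axial, CH3CN equatorial; Br equatorial, CH3CN axial; Br equatorial, CH3CN equatorial.
Each arrangement has an internal mirror plane or centre of symmetry, so none is chiral.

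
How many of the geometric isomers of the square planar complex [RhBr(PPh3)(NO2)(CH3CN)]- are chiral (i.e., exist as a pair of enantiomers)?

In a square planar complex each vertex has one trans partner and two cis neighbours.
The distinct arrangements are (3 in all): (Br/NO2 trans, CH3CN/PPh3 trans); (Br/PPh3 trans, CH3CN/NO2 trans); (Br/CH3CN trans, NO2/PPh3 trans).
Each arrangement has an internal mirror plane or centre of symmetry, so none is chiral.

0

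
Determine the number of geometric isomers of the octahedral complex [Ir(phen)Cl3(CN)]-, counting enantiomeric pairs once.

2

Each phen is bidentate and must span two cis positions.
The distinct arrangements are (2 in all): Cl fac; Cl mer.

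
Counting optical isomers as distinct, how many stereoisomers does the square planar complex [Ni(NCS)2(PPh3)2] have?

There are 2 geometric isomers: NCS cis; NCS trans.
Each arrangement has an internal mirror plane or centre of symmetry, so none is chiral.

2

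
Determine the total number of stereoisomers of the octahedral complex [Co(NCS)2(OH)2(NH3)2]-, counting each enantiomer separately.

There are 5 geometric isomers: NCS trans, OH trans, NH3 trans; NCS trans, OH cis, NH3 cis; NCS cis, OH trans, NH3 cis; NCS cis, OH cis, NH3 cis (chiral); NCS cis, OH cis, NH3 trans.
One of these lacks any improper symmetry element and so occurs as an enantiomeric pair, giving 5 + 1 = 6 stereoisomers in total.

6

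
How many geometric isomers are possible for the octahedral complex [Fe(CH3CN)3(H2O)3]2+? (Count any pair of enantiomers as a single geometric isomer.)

In an octahedral complex each vertex has one trans partner and four cis neighbours.
Working through the distinct placements yields 2 geometric isomers: CH3CN mer; CH3CN fac.

2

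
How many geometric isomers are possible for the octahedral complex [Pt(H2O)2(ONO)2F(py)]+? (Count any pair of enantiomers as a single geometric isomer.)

The six octahedral sites form three mutually perpendicular trans pairs.
Working through the distinct placements yields 6 geometric isomers: H2O cis, ONO cis (3 arrangements, 2 chiral); H2O cis, ONO trans; H2O trans, ONO cis; H2O trans, ONO trans.

6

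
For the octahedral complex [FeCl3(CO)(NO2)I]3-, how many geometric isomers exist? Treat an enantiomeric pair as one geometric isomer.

4

An octahedron has six vertices in three trans pairs; every non-trans pair is cis.
Working through the distinct placements yields 4 geometric isomers: Cl mer (3 arrangements); Cl fac (chiral).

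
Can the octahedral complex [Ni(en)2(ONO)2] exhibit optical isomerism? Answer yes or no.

Each en is bidentate and must span two cis positions.
Systematic placement gives 2 geometric isomers: ONO trans; ONO cis (chiral).
One of these lacks any improper symmetry element and so occurs as an enantiomeric pair, giving 2 + 1 = 3 stereoisomers in total.

yes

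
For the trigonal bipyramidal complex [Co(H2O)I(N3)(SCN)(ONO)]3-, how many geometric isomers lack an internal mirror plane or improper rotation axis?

10

In a trigonal bipyramid the two axial positions differ from the three equatorial ones.
Placing the ligands in turn and identifying arrangements related by rotation or reflection leaves 10 distinct geometric isomers.
Of these, 10 lack any improper symmetry element and so occur as enantiomeric pairs, giving 10 + 10 = 20 stereoisomers in total.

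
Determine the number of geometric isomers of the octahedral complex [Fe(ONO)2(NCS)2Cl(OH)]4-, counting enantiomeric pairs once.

Systematic placement gives 6 geometric isomers: ONO trans, NCS cis; ONO cis, NCS cis (3 arrangements, 2 chiral); ONO trans, NCS trans; ONO cis, NCS trans.

6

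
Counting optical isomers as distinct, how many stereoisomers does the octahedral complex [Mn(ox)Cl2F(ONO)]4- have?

6

In an octahedral complex each vertex has one trans partner and four cis neighbours.
Each ox is bidentate and must span two cis positions.
Working through the distinct placements yields 4 geometric isomers: Cl trans; Cl cis (3 arrangements, 2 chiral).
Of these, 2 lack any improper symmetry element and so occur as enantiomeric pairs, giving 4 + 2 = 6 stereoisomers in total.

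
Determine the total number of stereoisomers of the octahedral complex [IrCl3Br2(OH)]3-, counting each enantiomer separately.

3

An octahedron has six vertices in three trans pairs; every non-trans pair is cis.
Systematic placement gives 3 geometric isomers: Cl mer, Br trans; Cl fac, Br cis; Cl mer, Br cis.
Each arrangement has an internal mirror plane or centre of symmetry, so none is chiral.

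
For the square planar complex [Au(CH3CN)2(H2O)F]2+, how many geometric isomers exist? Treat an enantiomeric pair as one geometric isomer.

There are 2 geometric isomers: CH3CN cis; CH3CN trans.

2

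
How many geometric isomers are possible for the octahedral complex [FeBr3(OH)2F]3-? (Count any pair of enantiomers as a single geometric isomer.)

In an octahedral complex each vertex has one trans partner and four cis neighbours.
Systematic placement gives 3 geometric isomers: Br mer, OH trans; Br mer, OH cis; Br fac, OH cis.

3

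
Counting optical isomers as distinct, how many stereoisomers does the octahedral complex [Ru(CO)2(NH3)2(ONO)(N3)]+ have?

The six octahedral sites form three mutually perpendicular trans pairs.
Systematic placement gives 6 geometric isomers: CO trans, NH3 cis; CO trans, NH3 trans; CO cis, NH3 cis (3 arrangements, 2 chiral); CO cis, NH3 trans.
Of these, 2 lack any improper symmetry element and so occur as enantiomeric pairs, giving 6 + 2 = 8 stereoisomers in total.

8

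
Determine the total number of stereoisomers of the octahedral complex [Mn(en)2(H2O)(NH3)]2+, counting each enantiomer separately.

Each en is bidentate and must span two cis positions.
Working through the distinct placements yields 2 geometric isomers: H2O and NH3 mutually trans; H2O and NH3 mutually cis (chiral).
One of these lacks any improper symmetry element and so occurs as an enantiomeric pair, giving 2 + 1 = 3 stereoisomers in total.

3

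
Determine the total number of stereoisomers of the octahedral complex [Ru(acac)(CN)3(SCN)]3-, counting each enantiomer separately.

2

An octahedron has six vertices in three trans pairs; every non-trans pair is cis.
Each acac is bidentate and must span two cis positions.
The distinct arrangements are (2 in all): CN mer; CN fac.
Each arrangement has an internal mirror plane or centre of symmetry, so none is chiral.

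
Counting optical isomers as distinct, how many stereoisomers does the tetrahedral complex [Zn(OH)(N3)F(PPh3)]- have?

In a tetrahedral complex all four positions are equivalent and every pair of ligands is adjacent — there is no cis/trans distinction.
Only one geometric arrangement is possible; it has no improper symmetry element, so it exists as a pair of enantiomers (2 stereoisomers).

2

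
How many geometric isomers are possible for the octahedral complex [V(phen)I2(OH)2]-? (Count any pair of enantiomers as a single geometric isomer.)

Each phen is bidentate and must span two cis positions.
The distinct arrangements are (3 in all): I trans, OH cis; I cis, OH cis (chiral); I cis, OH trans.

3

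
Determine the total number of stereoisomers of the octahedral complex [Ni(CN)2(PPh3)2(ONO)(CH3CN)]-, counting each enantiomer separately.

8

In an octahedral complex each vertex has one trans partner and four cis neighbours.
There are 6 geometric isomers: CN cis, PPh3 trans; CN cis, PPh3 cis (3 arrangements, 2 chiral); CN trans, PPh3 trans; CN trans, PPh3 cis.
Of these, 2 lack any improper symmetry element and so occur as enantiomeric pairs, giving 6 + 2 = 8 stereoisomers in total.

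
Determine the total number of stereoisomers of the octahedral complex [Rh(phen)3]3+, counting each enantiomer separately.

2

The six octahedral sites form three mutually perpendicular trans pairs.
Each phen is bidentate and must span two cis positions.
Only one geometric arrangement is possible; it has no improper symmetry element, so it exists as a pair of enantiomers (2 stereoisomers).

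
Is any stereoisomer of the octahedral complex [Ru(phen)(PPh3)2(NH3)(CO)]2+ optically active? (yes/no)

yes

An octahedron has six vertices in three trans pairs; every non-trans pair is cis.
Each phen is bidentate and must span two cis positions.
Systematic placement gives 4 geometric isomers: PPh3 cis (3 arrangements, 2 chiral); PPh3 trans.
Of these, 2 lack any improper symmetry element and so occur as enantiomeric pairs, giving 4 + 2 = 6 stereoisomers in total.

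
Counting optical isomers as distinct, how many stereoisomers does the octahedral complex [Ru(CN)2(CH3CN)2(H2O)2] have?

6

In an octahedral complex each vertex has one trans partner and four cis neighbours.
There are 5 geometric isomers: CN trans, CH3CN trans, H2O trans; CN cis, CH3CN trans, H2O cis; CN cis, CH3CN cis, H2O trans; CN cis, CH3CN cis, H2O cis (chiral); CN trans, CH3CN cis, H2O cis.
One of these lacks any improper symmetry element and so occurs as an enantiomeric pair, giving 5 + 1 = 6 stereoisomers in total.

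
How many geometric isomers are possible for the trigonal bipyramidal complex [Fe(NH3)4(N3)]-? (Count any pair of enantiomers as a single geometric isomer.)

In a trigonal bipyramid the two axial positions differ from the three equatorial ones.
There are 2 geometric isomers: N3 axial; N3 equatorial.

2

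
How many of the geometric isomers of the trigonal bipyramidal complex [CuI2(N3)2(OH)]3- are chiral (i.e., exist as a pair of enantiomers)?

1

A trigonal bipyramid has two axial and three equatorial sites, which are chemically inequivalent.
Systematic enumeration (placing each ligand type in turn and discarding arrangements equivalent by rotation or reflection) gives 5 geometric isomers.
One of these lacks any improper symmetry element and so occurs as an enantiomeric pair, giving 5 + 1 = 6 stereoisomers in total.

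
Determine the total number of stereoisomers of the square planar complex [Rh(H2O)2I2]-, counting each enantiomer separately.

Systematic placement gives 2 geometric isomers: H2O cis; H2O trans.
Each arrangement has an internal mirror plane or centre of symmetry, so none is chiral.

2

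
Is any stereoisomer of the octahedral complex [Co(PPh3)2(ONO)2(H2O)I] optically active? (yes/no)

An octahedron has six vertices in three trans pairs; every non-trans pair is cis.
There are 6 geometric isomers: PPh3 trans, ONO trans; PPh3 cis, ONO cis (3 arrangements, 2 chiral); PPh3 trans, ONO cis; PPh3 cis, ONO trans.
Of these, 2 lack any improper symmetry element and so occur as enantiomeric pairs, giving 6 + 2 = 8 stereoisomers in total.

yes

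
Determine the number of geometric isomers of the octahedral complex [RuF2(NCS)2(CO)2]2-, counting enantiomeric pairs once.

5

An octahedron has six vertices in three trans pairs; every non-trans pair is cis.
Working through the distinct placements yields 5 geometric isomers: F trans, NCS trans, CO trans; F cis, NCS cis, CO trans; F cis, NCS trans, CO cis; F cis, NCS cis, CO cis (chiral); F trans, NCS cis, CO cis.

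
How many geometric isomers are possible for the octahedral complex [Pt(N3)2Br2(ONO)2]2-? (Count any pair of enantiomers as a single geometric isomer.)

The distinct arrangements are (5 in all): N3 trans, Br trans, ONO trans; N3 cis, Br trans, ONO cis; N3 cis, Br cis, ONO trans; N3 cis, Br cis, ONO cis (chiral); N3 trans, Br cis, ONO cis.

5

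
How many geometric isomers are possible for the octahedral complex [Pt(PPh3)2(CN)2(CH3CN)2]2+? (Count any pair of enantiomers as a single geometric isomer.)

An octahedron has six vertices in three trans pairs; every non-trans pair is cis.
Working through the distinct placements yields 5 geometric isomers: PPh3 trans, CN trans, CH3CN trans; PPh3 cis, CN cis, CH3CN trans; PPh3 trans, CN cis, CH3CN cis; PPh3 cis, CN cis, CH3CN cis (chiral); PPh3 cis, CN trans, CH3CN cis.

5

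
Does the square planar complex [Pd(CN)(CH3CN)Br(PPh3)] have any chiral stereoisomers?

Working through the distinct placements yields 3 geometric isomers: (Br/CN trans, CH3CN/PPh3 trans); (Br/PPh3 trans, CH3CN/CN trans); (Br/CH3CN trans, CN/PPh3 trans).
Each arrangement has an internal mirror plane or centre of symmetry, so none is chiral.

no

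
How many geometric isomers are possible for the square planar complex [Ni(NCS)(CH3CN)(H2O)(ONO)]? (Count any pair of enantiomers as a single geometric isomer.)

A square has two trans pairs of vertices; adjacent vertices are cis.
Systematic placement gives 3 geometric isomers: (CH3CN/NCS trans, H2O/ONO trans); (CH3CN/ONO trans, H2O/NCS trans); (CH3CN/H2O trans, NCS/ONO trans).

3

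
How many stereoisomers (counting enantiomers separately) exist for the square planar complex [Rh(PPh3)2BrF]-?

A square has two trans pairs of vertices; adjacent vertices are cis.
There are 2 geometric isomers: PPh3 cis; PPh3 trans.
Each arrangement has an internal mirror plane or centre of symmetry, so none is chiral.

2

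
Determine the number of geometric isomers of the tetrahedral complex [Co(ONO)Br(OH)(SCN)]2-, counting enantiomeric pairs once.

Only one geometric arrangement is possible; it has no improper symmetry element, so it exists as a pair of enantiomers (2 stereoisomers).

1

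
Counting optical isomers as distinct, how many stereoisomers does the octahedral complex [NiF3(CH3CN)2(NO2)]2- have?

3

The six octahedral sites form three mutually perpendicular trans pairs.
Working through the distinct placements yields 3 geometric isomers: F mer, CH3CN trans; F fac, CH3CN cis; F mer, CH3CN cis.
Each arrangement has an internal mirror plane or centre of symmetry, so none is chiral.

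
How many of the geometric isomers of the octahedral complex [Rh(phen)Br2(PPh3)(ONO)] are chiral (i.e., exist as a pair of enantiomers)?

2

In an octahedral complex each vertex has one trans partner and four cis neighbours.
Each phen is bidentate and must span two cis positions.
The distinct arrangements are (4 in all): Br trans; Br cis (3 arrangements, 2 chiral).
Of these, 2 lack any improper symmetry element and so occur as enantiomeric pairs, giving 4 + 2 = 6 stereoisomers in total.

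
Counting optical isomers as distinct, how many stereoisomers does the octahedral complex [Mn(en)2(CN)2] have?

3

In an octahedral complex each vertex has one trans partner and four cis neighbours.
Each en is bidentate and must span two cis positions.
There are 2 geometric isomers: CN trans; CN cis (chiral).
One of these lacks any improper symmetry element and so occurs as an enantiomeric pair, giving 2 + 1 = 3 stereoisomers in total.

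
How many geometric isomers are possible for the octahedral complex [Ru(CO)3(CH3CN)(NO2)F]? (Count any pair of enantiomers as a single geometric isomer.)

4

The six octahedral sites form three mutually perpendicular trans pairs.
The distinct arrangements are (4 in all): CO mer (3 arrangements); CO fac (chiral).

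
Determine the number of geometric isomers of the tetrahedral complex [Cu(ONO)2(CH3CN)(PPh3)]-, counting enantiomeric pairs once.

1

In a tetrahedral complex all four positions are equivalent and every pair of ligands is adjacent — there is no cis/trans distinction.
Only one geometric arrangement is possible.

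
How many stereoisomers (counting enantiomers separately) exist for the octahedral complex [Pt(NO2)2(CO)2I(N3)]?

8

There are 6 geometric isomers: NO2 trans, CO trans; NO2 cis, CO trans; NO2 trans, CO cis; NO2 cis, CO cis (3 arrangements, 2 chiral).
Of these, 2 lack any improper symmetry element and so occur as enantiomeric pairs, giving 6 + 2 = 8 stereoisomers in total.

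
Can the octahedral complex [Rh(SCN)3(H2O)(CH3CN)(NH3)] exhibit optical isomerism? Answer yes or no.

yes

In an octahedral complex each vertex has one trans partner and four cis neighbours.
Systematic placement gives 4 geometric isomers: SCN mer (3 arrangements); SCN fac (chiral).
One of these lacks any improper symmetry element and so occurs as an enantiomeric pair, giving 4 + 1 = 5 stereoisomers in total.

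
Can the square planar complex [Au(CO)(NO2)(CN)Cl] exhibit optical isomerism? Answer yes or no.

A square has two trans pairs of vertices; adjacent vertices are cis.
Systematic placement gives 3 geometric isomers: (CN/Cl trans, CO/NO2 trans); (CN/NO2 trans, CO/Cl trans); (CN/CO trans, Cl/NO2 trans).
Each arrangement has an internal mirror plane or centre of symmetry, so none is chiral.

no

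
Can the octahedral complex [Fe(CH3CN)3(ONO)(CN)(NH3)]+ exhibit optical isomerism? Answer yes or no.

The distinct arrangements are (4 in all): CH3CN mer (3 arrangements); CH3CN fac (chiral).
One of these lacks any improper symmetry element and so occurs as an enantiomeric pair, giving 4 + 1 = 5 stereoisomers in total.

yes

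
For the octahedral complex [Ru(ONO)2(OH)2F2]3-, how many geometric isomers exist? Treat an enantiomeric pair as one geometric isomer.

The six octahedral sites form three mutually perpendicular trans pairs.
There are 5 geometric isomers: ONO trans, OH trans, F trans; ONO cis, OH cis, F trans; ONO trans, OH cis, F cis; ONO cis, OH cis, F cis (chiral); ONO cis, OH trans, F cis.

5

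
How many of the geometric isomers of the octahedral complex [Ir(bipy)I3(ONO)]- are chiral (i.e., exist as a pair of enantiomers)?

0

The six octahedral sites form three mutually perpendicular trans pairs.
Each bipy is bidentate and must span two cis positions.
Working through the distinct placements yields 2 geometric isomers: I mer; I fac.
Each arrangement has an internal mirror plane or centre of symmetry, so none is chiral.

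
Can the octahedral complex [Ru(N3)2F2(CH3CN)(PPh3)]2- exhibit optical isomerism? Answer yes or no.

An octahedron has six vertices in three trans pairs; every non-trans pair is cis.
There are 6 geometric isomers: N3 cis, F cis (3 arrangements, 2 chiral); N3 trans, F cis; N3 cis, F trans; N3 trans, F trans.
Of these, 2 lack any improper symmetry element and so occur as enantiomeric pairs, giving 6 + 2 = 8 stereoisomers in total.

yes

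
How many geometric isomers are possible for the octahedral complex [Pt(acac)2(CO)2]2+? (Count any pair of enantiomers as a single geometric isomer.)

Each acac is bidentate and must span two cis positions.
There are 2 geometric isomers: CO trans; CO cis (chiral).

2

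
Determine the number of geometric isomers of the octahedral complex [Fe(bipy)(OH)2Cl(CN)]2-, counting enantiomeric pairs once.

4

Each bipy is bidentate and must span two cis positions.
There are 4 geometric isomers: OH cis (3 arrangements, 2 chiral); OH trans.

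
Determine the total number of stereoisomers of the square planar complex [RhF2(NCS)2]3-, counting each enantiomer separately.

2

A square has two trans pairs of vertices; adjacent vertices are cis.
The distinct arrangements are (2 in all): F cis; F trans.
Each arrangement has an internal mirror plane or centre of symmetry, so none is chiral.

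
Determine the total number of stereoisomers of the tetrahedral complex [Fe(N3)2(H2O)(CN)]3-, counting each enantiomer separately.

1

In a tetrahedral complex all four positions are equivalent and every pair of ligands is adjacent — there is no cis/trans distinction.
Only one geometric arrangement is possible.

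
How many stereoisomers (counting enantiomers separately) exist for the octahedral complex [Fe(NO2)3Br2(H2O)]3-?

An octahedron has six vertices in three trans pairs; every non-trans pair is cis.
The distinct arrangements are (3 in all): NO2 mer, Br trans; NO2 mer, Br cis; NO2 fac, Br cis.
Each arrangement has an internal mirror plane or centre of symmetry, so none is chiral.

3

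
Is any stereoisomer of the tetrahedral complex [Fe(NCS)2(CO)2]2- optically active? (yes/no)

In a tetrahedral complex all four positions are equivalent and every pair of ligands is adjacent — there is no cis/trans distinction.
Only one geometric arrangement is possible.

no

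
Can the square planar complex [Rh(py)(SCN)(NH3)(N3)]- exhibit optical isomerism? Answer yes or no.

no

In a square planar complex each vertex has one trans partner and two cis neighbours.
Working through the distinct placements yields 3 geometric isomers: (N3/SCN trans, NH3/py trans); (N3/py trans, NH3/SCN trans); (N3/NH3 trans, SCN/py trans).
Each arrangement has an internal mirror plane or centre of symmetry, so none is chiral.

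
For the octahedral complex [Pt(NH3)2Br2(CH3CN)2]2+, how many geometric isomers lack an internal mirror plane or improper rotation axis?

An octahedron has six vertices in three trans pairs; every non-trans pair is cis.
Systematic placement gives 5 geometric isomers: NH3 trans, Br trans, CH3CN trans; NH3 cis, Br trans, CH3CN cis; NH3 trans, Br cis, CH3CN cis; NH3 cis, Br cis, CH3CN cis (chiral); NH3 cis, Br cis, CH3CN trans.
One of these lacks any improper symmetry element and so occurs as an enantiomeric pair, giving 5 + 1 = 6 stereoisomers in total.

1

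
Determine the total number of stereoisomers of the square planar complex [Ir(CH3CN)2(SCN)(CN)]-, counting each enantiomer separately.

A square has two trans pairs of vertices; adjacent vertices are cis.
Systematic placement gives 2 geometric isomers: CH3CN cis; CH3CN trans.
Each arrangement has an internal mirror plane or centre of symmetry, so none is chiral.

2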